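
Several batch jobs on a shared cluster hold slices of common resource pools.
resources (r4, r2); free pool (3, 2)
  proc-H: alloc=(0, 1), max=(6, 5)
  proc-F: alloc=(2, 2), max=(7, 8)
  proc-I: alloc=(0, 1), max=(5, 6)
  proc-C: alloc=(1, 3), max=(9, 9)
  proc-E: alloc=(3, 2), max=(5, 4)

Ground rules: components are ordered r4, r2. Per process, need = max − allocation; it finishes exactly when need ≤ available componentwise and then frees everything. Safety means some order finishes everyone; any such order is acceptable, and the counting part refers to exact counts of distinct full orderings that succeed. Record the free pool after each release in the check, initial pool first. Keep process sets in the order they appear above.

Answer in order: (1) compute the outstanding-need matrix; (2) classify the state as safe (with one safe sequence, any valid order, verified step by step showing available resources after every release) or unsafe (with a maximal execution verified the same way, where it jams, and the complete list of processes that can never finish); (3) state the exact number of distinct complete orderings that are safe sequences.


(1) Need matrix, components ordered r4, r2:
  proc-H: (6, 4)
  proc-F: (5, 6)
  proc-I: (5, 5)
  proc-C: (8, 6)
  proc-E: (2, 2)
(2) SAFE. One safe sequence: proc-E, proc-H, proc-I, proc-F, proc-C.
Key observation: the first exact fit in this order is proc-E — it needs (2, 2) with (3, 2) free, meeting a requested resource to the last unit.
Walking it through:
  pool = (3, 2)
  proc-E needs (2, 2) <= (3, 2) -> finishes; pool += (3, 2) = (6, 4)
  proc-H needs (6, 4) <= (6, 4) -> finishes; pool += (0, 1) = (6, 5)
  proc-I needs (5, 5) <= (6, 5) -> finishes; pool += (0, 1) = (6, 6)
  proc-F needs (5, 6) <= (6, 6) -> finishes; pool += (2, 2) = (8, 8)
  proc-C needs (8, 6) <= (8, 8) -> finishes; pool += (1, 3) = (9, 11)
(3) Exactly 1 of the possible complete orderings is a safe sequence.


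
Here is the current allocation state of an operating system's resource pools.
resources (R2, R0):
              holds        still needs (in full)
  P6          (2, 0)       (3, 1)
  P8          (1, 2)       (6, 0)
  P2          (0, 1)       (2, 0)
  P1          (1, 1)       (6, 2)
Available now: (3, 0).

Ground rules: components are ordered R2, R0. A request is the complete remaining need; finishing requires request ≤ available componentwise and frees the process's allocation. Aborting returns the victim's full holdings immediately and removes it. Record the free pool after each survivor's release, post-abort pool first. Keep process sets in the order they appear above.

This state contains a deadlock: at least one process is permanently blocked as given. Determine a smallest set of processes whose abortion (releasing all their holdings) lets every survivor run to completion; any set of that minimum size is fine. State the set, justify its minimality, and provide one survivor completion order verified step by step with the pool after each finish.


Abort P1.
Key observation: no ordering could ever have run P8 before the abort of P1; with (1, 1) back in the pool it fits at step 3.
Why nothing smaller works: aborting no one leaves the state deadlocked as given.
One survivor order: P6, P2, P8. Verifying each step (post-abort pool first):
  pool = (4, 1)
  P6: need (3, 1) fits (4, 1); releases (2, 0), pool now (6, 1)
  P2: need (2, 0) fits (6, 1); releases (0, 1), pool now (6, 2)
  P8: need (6, 0) fits (6, 2); releases (1, 2), pool now (7, 4)


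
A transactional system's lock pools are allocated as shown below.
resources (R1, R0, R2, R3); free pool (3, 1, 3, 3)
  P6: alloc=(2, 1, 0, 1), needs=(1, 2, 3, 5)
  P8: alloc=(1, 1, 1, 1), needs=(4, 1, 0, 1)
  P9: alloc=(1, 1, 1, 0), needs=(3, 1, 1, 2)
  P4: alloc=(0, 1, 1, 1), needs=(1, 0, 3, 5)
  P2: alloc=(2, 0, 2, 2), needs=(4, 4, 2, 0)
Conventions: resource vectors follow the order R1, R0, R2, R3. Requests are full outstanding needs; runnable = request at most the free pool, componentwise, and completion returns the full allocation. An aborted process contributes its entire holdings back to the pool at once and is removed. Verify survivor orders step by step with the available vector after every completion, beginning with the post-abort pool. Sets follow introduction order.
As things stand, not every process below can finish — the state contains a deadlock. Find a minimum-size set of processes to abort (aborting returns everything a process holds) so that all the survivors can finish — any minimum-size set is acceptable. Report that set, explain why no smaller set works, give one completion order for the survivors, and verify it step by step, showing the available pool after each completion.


Minimum abort set: P4.
Key observation: aborting P4 returns (0, 1, 1, 1), and P6 — hopeless before — runs at step 3 with the returned capacity in the pool.
Minimality: the empty abort set fails — the state is deadlocked as it stands.
One survivor order: P9, P8, P6, P2. Walking it through (post-abort pool first):
  pool = (3, 2, 4, 4)
  P9: need (3, 1, 1, 2) fits (3, 2, 4, 4); releases (1, 1, 1, 0), pool now (4, 3, 5, 4)
  P8: need (4, 1, 0, 1) fits (4, 3, 5, 4); releases (1, 1, 1, 1), pool now (5, 4, 6, 5)
  P6: need (1, 2, 3, 5) fits (5, 4, 6, 5); releases (2, 1, 0, 1), pool now (7, 5, 6, 6)
  P2: need (4, 4, 2, 0) fits (7, 5, 6, 6); releases (2, 0, 2, 2), pool now (9, 5, 8, 8)


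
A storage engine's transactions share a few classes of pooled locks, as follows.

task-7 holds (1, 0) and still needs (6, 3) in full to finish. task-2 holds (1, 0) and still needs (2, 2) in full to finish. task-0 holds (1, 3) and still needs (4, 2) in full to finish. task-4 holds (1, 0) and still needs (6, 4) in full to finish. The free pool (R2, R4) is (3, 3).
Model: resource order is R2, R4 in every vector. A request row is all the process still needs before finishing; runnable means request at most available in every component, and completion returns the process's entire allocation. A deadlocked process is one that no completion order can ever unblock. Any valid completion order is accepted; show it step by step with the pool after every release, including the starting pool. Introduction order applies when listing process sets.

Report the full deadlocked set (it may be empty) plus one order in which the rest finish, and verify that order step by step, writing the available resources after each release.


Deadlocked set: task-7 and task-4.
Key observation: the wall is R2: completing task-2, task-0 brings the pool only to (5, 6), and all the rest need more.
A valid finishing order for the others: task-2, task-0. Step-by-step check:
  pool = (3, 3)
  task-2: need (2, 2) fits (3, 3); releases (1, 0), pool now (4, 3)
  task-0: need (4, 2) fits (4, 3); releases (1, 3), pool now (5, 6)
None of the blocked processes ever fits:
  task-7 cannot run: need (6, 3) vs free (5, 6) (insufficient R2)
  task-4 cannot run: need (6, 4) vs free (5, 6) (insufficient R2)


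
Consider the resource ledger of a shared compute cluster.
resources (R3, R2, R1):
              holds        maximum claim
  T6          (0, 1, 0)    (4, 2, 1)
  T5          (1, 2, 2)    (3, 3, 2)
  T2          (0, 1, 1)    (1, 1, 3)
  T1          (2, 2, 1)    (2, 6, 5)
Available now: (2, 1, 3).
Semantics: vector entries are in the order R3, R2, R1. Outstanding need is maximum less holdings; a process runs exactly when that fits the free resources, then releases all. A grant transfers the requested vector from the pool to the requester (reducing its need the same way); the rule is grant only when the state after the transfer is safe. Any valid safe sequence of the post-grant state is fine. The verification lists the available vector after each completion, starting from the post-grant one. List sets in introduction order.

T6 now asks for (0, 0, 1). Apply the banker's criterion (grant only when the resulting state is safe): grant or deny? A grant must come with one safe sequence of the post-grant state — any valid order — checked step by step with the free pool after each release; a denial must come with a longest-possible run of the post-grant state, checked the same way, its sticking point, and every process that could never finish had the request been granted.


GRANT: granting preserves safety; a valid post-grant sequence is T5, T2, T1, T6.
Key observation: with (2, 1, 2) left after the transfer, T5 can run at once — the state stays safe.
Verifying the post-grant state step by step:
  pool = (2, 1, 2)
  T5 needs (2, 1, 0) <= (2, 1, 2) -> finishes; pool += (1, 2, 2) = (3, 3, 4)
  T2 needs (1, 0, 2) <= (3, 3, 4) -> finishes; pool += (0, 1, 1) = (3, 4, 5)
  T1 needs (0, 4, 4) <= (3, 4, 5) -> finishes; pool += (2, 2, 1) = (5, 6, 6)
  T6 needs (4, 1, 0) <= (5, 6, 6) -> finishes; pool += (0, 1, 1) = (5, 7, 7)


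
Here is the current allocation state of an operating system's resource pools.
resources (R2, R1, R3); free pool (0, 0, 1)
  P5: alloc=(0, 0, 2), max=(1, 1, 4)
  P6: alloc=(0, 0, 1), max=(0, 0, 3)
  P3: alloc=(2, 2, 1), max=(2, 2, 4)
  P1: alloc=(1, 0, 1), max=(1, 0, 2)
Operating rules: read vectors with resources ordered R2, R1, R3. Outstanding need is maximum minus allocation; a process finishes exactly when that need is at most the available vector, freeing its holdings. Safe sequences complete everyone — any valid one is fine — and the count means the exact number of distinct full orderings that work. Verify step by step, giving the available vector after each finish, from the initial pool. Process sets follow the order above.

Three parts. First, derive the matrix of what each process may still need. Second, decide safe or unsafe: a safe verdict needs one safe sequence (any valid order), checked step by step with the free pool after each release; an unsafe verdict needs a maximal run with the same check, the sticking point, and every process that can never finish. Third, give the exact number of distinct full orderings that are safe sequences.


(1) Need matrix, components ordered R2, R1, R3:
  P5: (1, 1, 2)
  P6: (0, 0, 2)
  P3: (0, 0, 3)
  P1: (0, 0, 1)
(2) SAFE — a valid safe sequence is P1, P6, P3, P5.
Key observation: P1 marks the first exact bind of the order: its need (0, 0, 1) fits the free (0, 0, 1) with zero slack on a requested resource.
Walking it through:
  pool = (0, 0, 1)
  P1 needs (0, 0, 1) <= (0, 0, 1) -> finishes; pool += (1, 0, 1) = (1, 0, 2)
  P6 needs (0, 0, 2) <= (1, 0, 2) -> finishes; pool += (0, 0, 1) = (1, 0, 3)
  P3 needs (0, 0, 3) <= (1, 0, 3) -> finishes; pool += (2, 2, 1) = (3, 2, 4)
  P5 needs (1, 1, 2) <= (3, 2, 4) -> finishes; pool += (0, 0, 2) = (3, 2, 6)
(3) The exact count: 1 of the possible complete orderings is a safe sequence.


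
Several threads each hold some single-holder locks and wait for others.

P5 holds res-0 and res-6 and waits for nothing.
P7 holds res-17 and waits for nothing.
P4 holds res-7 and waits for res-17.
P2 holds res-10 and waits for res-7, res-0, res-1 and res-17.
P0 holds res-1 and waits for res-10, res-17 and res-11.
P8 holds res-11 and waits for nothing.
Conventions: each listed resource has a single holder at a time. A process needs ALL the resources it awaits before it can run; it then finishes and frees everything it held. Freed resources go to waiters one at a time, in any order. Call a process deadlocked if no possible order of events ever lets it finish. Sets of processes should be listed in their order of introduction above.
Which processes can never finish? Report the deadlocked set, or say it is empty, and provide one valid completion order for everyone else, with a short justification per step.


The deadlocked set is P2 and P0.
Key observation: the wait chain closes on itself along P2 -> P0 -> P2; no other process is dragged down with it.
A valid finishing order for the others: P7, P5, P4, P8.
Verifying each step:
  P7: no waits; runs immediately, freeing res-17
  P5: no waits; runs immediately, freeing res-0 and res-6
  P4 waits on res-17 — all released -> runs and releases res-7
  P8: no waits; runs immediately, freeing res-11


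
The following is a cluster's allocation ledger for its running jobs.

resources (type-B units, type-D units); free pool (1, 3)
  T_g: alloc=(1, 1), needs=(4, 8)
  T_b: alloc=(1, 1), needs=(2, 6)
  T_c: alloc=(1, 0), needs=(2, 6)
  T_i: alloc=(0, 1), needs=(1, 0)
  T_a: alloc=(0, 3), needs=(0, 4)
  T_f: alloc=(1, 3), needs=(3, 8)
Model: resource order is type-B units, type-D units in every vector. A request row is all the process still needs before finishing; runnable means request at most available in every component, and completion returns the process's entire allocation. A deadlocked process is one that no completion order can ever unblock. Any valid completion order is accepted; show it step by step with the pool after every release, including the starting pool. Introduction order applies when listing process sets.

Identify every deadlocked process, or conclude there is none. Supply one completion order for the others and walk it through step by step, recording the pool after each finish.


The deadlocked set is T_g, T_b, T_c and T_f.
Key observation: the pool after T_i, T_a is (1, 7); every surviving request exceeds it in type-B units, so progress ends there.
One completion order for the rest: T_i, T_a. Check, step by step:
  pool = (1, 3)
  run T_i (needs (1, 0), free (1, 3)); after release of (0, 1) the pool is (1, 4)
  run T_a (needs (0, 4), free (1, 4)); after release of (0, 3) the pool is (1, 7)
The stuck group stays short no matter what:
  T_g cannot run: need (4, 8) vs free (1, 7) (insufficient type-B units and type-D units)
  T_b cannot run: need (2, 6) vs free (1, 7) (insufficient type-B units)
  T_c cannot run: need (2, 6) vs free (1, 7) (insufficient type-B units)
  T_f cannot run: need (3, 8) vs free (1, 7) (insufficient type-B units and type-D units)


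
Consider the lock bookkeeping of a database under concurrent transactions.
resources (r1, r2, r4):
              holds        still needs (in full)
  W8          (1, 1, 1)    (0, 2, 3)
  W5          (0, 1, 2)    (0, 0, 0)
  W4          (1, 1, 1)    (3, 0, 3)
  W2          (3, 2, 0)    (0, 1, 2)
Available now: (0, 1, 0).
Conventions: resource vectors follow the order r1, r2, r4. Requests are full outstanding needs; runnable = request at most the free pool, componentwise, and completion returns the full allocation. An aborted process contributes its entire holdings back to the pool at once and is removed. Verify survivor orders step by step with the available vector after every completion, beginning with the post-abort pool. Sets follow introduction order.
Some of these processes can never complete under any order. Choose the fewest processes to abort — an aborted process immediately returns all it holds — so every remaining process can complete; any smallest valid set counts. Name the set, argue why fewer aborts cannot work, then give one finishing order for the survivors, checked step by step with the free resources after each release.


Abort W8.
Key observation: before aborting W8, W4 was permanently blocked — no order could ever run it; afterwards it completes at step 3.
Minimality: the empty abort set fails — the state is deadlocked as it stands.
Survivors finish in the order: W5, W2, W4. Check, step by step (pool after the aborts first):
  pool = (1, 2, 1)
  run W5 (needs (0, 0, 0), free (1, 2, 1)); after release of (0, 1, 2) the pool is (1, 3, 3)
  run W2 (needs (0, 1, 2), free (1, 3, 3)); after release of (3, 2, 0) the pool is (4, 5, 3)
  run W4 (needs (3, 0, 3), free (4, 5, 3)); after release of (1, 1, 1) the pool is (5, 6, 4)


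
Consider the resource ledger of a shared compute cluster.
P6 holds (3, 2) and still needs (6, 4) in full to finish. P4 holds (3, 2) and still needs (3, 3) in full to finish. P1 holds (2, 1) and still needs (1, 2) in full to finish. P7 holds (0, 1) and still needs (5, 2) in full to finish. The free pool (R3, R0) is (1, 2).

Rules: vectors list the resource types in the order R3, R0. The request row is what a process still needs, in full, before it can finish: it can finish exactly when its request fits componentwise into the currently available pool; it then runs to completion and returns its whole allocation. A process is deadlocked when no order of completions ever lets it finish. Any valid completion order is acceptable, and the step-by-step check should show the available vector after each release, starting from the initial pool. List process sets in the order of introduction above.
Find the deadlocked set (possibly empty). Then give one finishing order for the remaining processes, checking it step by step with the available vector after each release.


No process is deadlocked.
Key observation: P1 can run right away; the returned allocation unlocks the remaining processes in turn.
The rest can finish in the order P1, P4, P6, P7. Walking it through:
  pool = (1, 2)
  P1 needs (1, 2) <= (1, 2) -> finishes; pool += (2, 1) = (3, 3)
  P4 needs (3, 3) <= (3, 3) -> finishes; pool += (3, 2) = (6, 5)
  P6 needs (6, 4) <= (6, 5) -> finishes; pool += (3, 2) = (9, 7)
  P7 needs (5, 2) <= (9, 7) -> finishes; pool += (0, 1) = (9, 8)


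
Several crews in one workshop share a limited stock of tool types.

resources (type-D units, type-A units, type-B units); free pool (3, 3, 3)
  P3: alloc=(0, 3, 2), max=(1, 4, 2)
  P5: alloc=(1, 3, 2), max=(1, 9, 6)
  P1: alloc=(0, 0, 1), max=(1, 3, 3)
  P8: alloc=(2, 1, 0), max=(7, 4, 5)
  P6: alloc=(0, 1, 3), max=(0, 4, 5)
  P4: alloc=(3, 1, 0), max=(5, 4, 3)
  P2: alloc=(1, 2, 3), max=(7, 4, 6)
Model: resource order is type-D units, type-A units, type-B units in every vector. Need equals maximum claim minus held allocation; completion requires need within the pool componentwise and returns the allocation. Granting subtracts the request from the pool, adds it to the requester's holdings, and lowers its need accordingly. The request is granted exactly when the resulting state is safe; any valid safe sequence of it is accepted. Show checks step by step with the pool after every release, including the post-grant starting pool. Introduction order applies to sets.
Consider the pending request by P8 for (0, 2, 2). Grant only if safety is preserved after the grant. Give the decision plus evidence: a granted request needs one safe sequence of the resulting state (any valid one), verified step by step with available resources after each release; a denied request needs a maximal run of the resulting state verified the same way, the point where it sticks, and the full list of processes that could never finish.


GRANT — the state after the grant stays safe, e.g. via P3, P4, P8, P2, P1, P6, P5.
Key observation: after the grant the pool drops to (3, 1, 1), which still lets P3 finish first and unwind the rest.
Check on the post-grant state, step by step:
  pool = (3, 1, 1)
  P3: need (1, 1, 0) fits (3, 1, 1); releases (0, 3, 2), pool now (3, 4, 3)
  P4: need (2, 3, 3) fits (3, 4, 3); releases (3, 1, 0), pool now (6, 5, 3)
  P8: need (5, 1, 3) fits (6, 5, 3); releases (2, 3, 2), pool now (8, 8, 5)
  P2: need (6, 2, 3) fits (8, 8, 5); releases (1, 2, 3), pool now (9, 10, 8)
  P1: need (1, 3, 2) fits (9, 10, 8); releases (0, 0, 1), pool now (9, 10, 9)
  P6: need (0, 3, 2) fits (9, 10, 9); releases (0, 1, 3), pool now (9, 11, 12)
  P5: need (0, 6, 4) fits (9, 11, 12); releases (1, 3, 2), pool now (10, 14, 14)


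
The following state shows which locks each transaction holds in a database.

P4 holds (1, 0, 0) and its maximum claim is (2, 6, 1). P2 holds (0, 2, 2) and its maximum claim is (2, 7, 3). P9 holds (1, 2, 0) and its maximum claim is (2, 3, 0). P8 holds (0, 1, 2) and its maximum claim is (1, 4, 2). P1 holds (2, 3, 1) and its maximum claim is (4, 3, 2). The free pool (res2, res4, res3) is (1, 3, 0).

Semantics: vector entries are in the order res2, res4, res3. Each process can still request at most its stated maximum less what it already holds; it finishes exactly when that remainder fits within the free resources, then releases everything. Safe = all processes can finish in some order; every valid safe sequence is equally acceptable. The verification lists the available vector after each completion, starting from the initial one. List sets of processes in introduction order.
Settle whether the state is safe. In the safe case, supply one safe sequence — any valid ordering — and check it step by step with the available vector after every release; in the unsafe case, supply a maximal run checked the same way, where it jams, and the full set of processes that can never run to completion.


The state is SAFE; one workable sequence: P8, P9, P2, P1, P4.
Key observation: P8 is the earliest step where a requested resource binds exactly: need (1, 3, 0), pool (1, 3, 0) at its turn.
Verifying each step:
  pool = (1, 3, 0)
  P8: need (1, 3, 0) fits (1, 3, 0); releases (0, 1, 2), pool now (1, 4, 2)
  P9: need (1, 1, 0) fits (1, 4, 2); releases (1, 2, 0), pool now (2, 6, 2)
  P2: need (2, 5, 1) fits (2, 6, 2); releases (0, 2, 2), pool now (2, 8, 4)
  P1: need (2, 0, 1) fits (2, 8, 4); releases (2, 3, 1), pool now (4, 11, 5)
  P4: need (1, 6, 1) fits (4, 11, 5); releases (1, 0, 0), pool now (5, 11, 5)


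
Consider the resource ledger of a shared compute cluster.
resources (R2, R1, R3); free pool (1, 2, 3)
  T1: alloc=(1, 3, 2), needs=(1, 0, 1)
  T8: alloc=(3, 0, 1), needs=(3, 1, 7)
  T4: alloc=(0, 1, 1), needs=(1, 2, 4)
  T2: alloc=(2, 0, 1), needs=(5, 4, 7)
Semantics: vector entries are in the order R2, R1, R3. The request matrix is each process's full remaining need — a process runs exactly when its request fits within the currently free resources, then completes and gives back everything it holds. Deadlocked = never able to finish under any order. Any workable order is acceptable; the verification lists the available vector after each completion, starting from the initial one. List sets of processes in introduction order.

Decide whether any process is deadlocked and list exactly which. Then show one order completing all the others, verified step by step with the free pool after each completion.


Deadlocked set: T8 and T2.
Key observation: once T1, T4 finish, the pool peaks at (2, 6, 6) — and every remaining process still needs more R2 than that.
The rest can finish in the order T1, T4. Walking it through:
  pool = (1, 2, 3)
  T1: need (1, 0, 1) fits (1, 2, 3); releases (1, 3, 2), pool now (2, 5, 5)
  T4: need (1, 2, 4) fits (2, 5, 5); releases (0, 1, 1), pool now (2, 6, 6)
None of the blocked processes ever fits:
  T8 cannot run: need (3, 1, 7) vs free (2, 6, 6) (insufficient R2 and R3)
  T2 cannot run: need (5, 4, 7) vs free (2, 6, 6) (insufficient R2 and R3)


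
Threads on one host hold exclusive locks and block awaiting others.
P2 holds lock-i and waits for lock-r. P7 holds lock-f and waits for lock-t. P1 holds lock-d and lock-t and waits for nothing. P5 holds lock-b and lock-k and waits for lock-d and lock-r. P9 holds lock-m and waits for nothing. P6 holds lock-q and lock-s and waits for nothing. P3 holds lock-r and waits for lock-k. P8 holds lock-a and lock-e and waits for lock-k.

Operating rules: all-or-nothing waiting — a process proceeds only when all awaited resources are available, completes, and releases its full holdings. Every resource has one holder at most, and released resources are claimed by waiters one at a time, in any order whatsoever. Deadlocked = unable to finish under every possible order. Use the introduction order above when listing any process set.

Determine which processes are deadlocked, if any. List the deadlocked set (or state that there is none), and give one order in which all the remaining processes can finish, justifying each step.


The deadlocked set is P2, P5, P3 and P8.
Key observation: the cycle P3 -> P5 -> P3 can never break — each member waits on the next; P2 and P8 wait into the deadlock from upstream.
A valid finishing order for the others: P1, P7, P9, P6.
Step-by-step check:
  run P1 (it waits on nothing); releases lock-d and lock-t
  P7: everything it awaited (lock-t) is free; runs, freeing lock-f
  run P9 (it waits on nothing); releases lock-m
  run P6 (it waits on nothing); releases lock-q and lock-s


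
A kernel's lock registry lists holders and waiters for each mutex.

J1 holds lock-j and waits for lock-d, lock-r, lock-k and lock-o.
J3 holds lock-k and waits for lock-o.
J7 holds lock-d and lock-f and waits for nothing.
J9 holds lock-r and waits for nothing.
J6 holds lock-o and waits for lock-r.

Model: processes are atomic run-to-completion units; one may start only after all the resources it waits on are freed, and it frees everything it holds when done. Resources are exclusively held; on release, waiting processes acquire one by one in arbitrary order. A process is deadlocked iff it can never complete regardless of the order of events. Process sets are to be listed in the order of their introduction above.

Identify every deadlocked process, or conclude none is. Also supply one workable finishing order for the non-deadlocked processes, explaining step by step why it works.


The deadlocked set is empty.
Key observation: every chain of waits terminates; starting from the processes that wait on nothing, all the rest unlock in turn.
A valid finishing order for the others: J9, J6, J7, J3, J1.
Check, step by step:
  run J9 (it waits on nothing); releases lock-r
  run J6 (all its waits — lock-r — are resolved); releases lock-o
  run J7 (it waits on nothing); releases lock-d and lock-f
  run J3 (all its waits — lock-o — are resolved); releases lock-k
  run J1 (all its waits — lock-d, lock-r, lock-k and lock-o — are resolved); releases lock-j


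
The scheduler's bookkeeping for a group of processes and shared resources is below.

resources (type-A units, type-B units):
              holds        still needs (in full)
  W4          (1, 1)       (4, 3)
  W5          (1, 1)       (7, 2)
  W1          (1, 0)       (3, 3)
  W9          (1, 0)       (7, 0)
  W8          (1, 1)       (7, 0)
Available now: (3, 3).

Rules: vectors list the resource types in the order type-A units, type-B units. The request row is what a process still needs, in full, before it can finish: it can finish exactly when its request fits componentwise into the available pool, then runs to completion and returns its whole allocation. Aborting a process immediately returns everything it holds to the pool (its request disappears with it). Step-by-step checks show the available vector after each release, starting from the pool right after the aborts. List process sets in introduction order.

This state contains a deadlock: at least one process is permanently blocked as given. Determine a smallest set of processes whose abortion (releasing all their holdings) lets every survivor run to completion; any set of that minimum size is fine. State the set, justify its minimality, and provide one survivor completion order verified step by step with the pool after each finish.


Abort W5 and W9.
Key observation: W8 was stuck for good until W5 and W9 gave back (2, 1); in the order shown it finishes at step 3.
Minimality, checking each single-abort alternative: W4 alone leaves W5 blocked (short on type-A units); W5 alone leaves W9 blocked (short on type-A units); W1 alone leaves W5 blocked (short on type-A units); W9 alone leaves W5 blocked (short on type-A units); W8 alone leaves W5 blocked (short on type-A units).
The survivors complete as W1, W4, W8. Step-by-step check (starting from the post-abort pool):
  pool = (5, 4)
  run W1 (needs (3, 3), free (5, 4)); after release of (1, 0) the pool is (6, 4)
  run W4 (needs (4, 3), free (6, 4)); after release of (1, 1) the pool is (7, 5)
  run W8 (needs (7, 0), free (7, 5)); after release of (1, 1) the pool is (8, 6)


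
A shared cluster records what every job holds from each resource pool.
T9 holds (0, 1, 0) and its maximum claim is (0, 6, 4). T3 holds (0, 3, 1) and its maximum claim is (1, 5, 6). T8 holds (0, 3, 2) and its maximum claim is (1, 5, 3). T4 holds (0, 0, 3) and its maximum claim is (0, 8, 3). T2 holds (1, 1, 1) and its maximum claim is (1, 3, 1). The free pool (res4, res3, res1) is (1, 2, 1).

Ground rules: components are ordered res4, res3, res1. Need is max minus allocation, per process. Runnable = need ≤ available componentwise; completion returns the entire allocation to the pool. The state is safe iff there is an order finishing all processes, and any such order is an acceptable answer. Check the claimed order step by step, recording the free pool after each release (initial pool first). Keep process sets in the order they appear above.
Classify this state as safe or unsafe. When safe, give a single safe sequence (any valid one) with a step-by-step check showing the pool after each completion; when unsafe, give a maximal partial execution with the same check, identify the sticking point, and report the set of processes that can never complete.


UNSAFE — no complete ordering exists.
Key observation: after T8, T2, T9 the pool peaks at (2, 7, 4), and each blocked process is short somewhere: T3 on res1; T4 on res3.
The run T8, T2, T9 cannot be extended any further. Step-by-step check:
  pool = (1, 2, 1)
  run T8 (needs (1, 2, 1), free (1, 2, 1)); after release of (0, 3, 2) the pool is (1, 5, 3)
  run T2 (needs (0, 2, 0), free (1, 5, 3)); after release of (1, 1, 1) the pool is (2, 6, 4)
  run T9 (needs (0, 5, 4), free (2, 6, 4)); after release of (0, 1, 0) the pool is (2, 7, 4)
  T3 cannot run: need (1, 2, 5) vs free (2, 7, 4) (insufficient res1)
  T4 cannot run: need (0, 8, 0) vs free (2, 7, 4) (insufficient res3)
Processes that can never finish: T3 and T4.


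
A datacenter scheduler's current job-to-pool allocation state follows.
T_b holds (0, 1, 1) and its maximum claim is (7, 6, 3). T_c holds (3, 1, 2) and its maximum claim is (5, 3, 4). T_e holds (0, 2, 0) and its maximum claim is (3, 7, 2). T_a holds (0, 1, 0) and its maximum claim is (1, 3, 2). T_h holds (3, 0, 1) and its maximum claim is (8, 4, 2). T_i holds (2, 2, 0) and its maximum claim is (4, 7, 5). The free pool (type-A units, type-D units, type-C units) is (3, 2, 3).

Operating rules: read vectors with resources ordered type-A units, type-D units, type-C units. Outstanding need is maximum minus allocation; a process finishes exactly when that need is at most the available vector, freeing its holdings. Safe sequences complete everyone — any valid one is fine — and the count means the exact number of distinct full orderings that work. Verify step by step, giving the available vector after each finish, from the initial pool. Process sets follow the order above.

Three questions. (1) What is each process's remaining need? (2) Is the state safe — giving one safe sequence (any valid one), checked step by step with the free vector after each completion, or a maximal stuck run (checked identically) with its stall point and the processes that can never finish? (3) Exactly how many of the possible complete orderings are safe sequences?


(1) Need matrix, components ordered type-A units, type-D units, type-C units:
  T_b: (7, 5, 2)
  T_c: (2, 2, 2)
  T_e: (3, 5, 2)
  T_a: (1, 2, 2)
  T_h: (5, 4, 1)
  T_i: (2, 5, 5)
(2) The state is UNSAFE.
Key observation: even finishing T_a, T_c, T_h leaves just (9, 4, 6) free — too little type-D units for any of the remaining processes.
A maximal execution: T_a, T_c, T_h — then nothing else fits. Walking it through:
  pool = (3, 2, 3)
  run T_a (needs (1, 2, 2), free (3, 2, 3)); after release of (0, 1, 0) the pool is (3, 3, 3)
  run T_c (needs (2, 2, 2), free (3, 3, 3)); after release of (3, 1, 2) the pool is (6, 4, 5)
  run T_h (needs (5, 4, 1), free (6, 4, 5)); after release of (3, 0, 1) the pool is (9, 4, 6)
  blocked: T_b wants (7, 5, 2), pool (9, 4, 6) — not enough type-D units
  blocked: T_e wants (3, 5, 2), pool (9, 4, 6) — not enough type-D units
  blocked: T_i wants (2, 5, 5), pool (9, 4, 6) — not enough type-D units
Never able to finish: T_b, T_e and T_i.
(3) The exact count: 0 of the possible complete orderings are safe sequences.


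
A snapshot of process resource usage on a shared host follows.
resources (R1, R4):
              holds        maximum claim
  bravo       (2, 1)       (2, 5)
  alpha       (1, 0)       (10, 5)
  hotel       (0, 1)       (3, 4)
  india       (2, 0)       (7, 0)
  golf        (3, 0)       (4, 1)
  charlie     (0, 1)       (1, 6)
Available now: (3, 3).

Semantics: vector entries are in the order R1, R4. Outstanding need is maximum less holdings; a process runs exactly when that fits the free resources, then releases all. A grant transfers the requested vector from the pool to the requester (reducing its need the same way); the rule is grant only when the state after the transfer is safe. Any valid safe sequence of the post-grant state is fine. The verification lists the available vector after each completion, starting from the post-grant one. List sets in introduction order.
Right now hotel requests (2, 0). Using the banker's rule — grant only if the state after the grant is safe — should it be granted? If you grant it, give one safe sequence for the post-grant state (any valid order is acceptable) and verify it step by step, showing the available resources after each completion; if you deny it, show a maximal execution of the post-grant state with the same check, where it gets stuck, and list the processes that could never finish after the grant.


GRANT. The post-grant state is safe; one safe sequence: golf, hotel, india, bravo, charlie, alpha.
Key observation: the transfer keeps a workable pool ((1, 3)); golf starts the safe sequence.
Verifying the post-grant state step by step:
  pool = (1, 3)
  golf: need (1, 1) fits (1, 3); releases (3, 0), pool now (4, 3)
  hotel: need (1, 3) fits (4, 3); releases (2, 1), pool now (6, 4)
  india: need (5, 0) fits (6, 4); releases (2, 0), pool now (8, 4)
  bravo: need (0, 4) fits (8, 4); releases (2, 1), pool now (10, 5)
  charlie: need (1, 5) fits (10, 5); releases (0, 1), pool now (10, 6)
  alpha: need (9, 5) fits (10, 6); releases (1, 0), pool now (11, 6)


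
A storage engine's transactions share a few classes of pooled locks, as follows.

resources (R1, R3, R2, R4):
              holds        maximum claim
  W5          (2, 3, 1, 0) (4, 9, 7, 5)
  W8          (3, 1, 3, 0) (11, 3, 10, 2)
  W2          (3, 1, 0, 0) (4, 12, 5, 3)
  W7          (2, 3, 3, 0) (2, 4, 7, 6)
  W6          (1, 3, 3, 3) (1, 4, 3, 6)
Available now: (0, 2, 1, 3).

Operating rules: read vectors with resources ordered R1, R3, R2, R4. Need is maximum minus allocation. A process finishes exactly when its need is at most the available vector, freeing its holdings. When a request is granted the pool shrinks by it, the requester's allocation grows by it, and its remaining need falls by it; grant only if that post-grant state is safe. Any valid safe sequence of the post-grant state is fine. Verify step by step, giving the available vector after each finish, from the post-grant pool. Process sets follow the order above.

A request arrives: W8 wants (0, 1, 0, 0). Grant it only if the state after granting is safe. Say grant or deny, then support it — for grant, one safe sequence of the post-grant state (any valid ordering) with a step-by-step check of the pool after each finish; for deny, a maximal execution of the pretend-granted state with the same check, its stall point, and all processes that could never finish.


DENY. Granting would leave the state unsafe.
Key observation: after W6, W7, W5 the pool peaks at (5, 10, 8, 6), and each blocked process is short somewhere: W8 on R1; W2 on R3.
After a pretend grant, a maximal execution: W6, W7, W5 — then nothing else fits. Step-by-step check:
  pool = (0, 1, 1, 3)
  W6: need (0, 1, 0, 3) fits (0, 1, 1, 3); releases (1, 3, 3, 3), pool now (1, 4, 4, 6)
  W7: need (0, 1, 4, 6) fits (1, 4, 4, 6); releases (2, 3, 3, 0), pool now (3, 7, 7, 6)
  W5: need (2, 6, 6, 5) fits (3, 7, 7, 6); releases (2, 3, 1, 0), pool now (5, 10, 8, 6)
  W8 still needs (8, 1, 7, 2) but only (5, 10, 8, 6) is free — short on R1
  W2 still needs (1, 11, 5, 3) but only (5, 10, 8, 6) is free — short on R3
Post-grant, the permanently blocked set is W8 and W2.


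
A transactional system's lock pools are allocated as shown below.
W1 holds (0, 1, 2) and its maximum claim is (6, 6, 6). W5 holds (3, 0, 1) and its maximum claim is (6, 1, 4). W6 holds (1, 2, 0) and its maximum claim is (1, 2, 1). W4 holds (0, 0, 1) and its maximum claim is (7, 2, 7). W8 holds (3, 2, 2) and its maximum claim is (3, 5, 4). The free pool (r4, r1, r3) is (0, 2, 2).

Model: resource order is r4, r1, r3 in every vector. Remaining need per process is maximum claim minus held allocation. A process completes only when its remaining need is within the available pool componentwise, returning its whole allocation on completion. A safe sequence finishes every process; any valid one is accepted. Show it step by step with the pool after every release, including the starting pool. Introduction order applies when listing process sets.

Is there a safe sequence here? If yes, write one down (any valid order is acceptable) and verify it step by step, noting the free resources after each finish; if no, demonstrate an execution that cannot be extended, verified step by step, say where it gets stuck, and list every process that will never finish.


SAFE. One safe sequence: W6, W8, W5, W1, W4.
Key observation: reading the order forward, W8 is the first process whose need (0, 3, 2) meets the free pool (1, 4, 2) exactly on a resource it requests.
Step-by-step check:
  pool = (0, 2, 2)
  W6 needs (0, 0, 1) <= (0, 2, 2) -> finishes; pool += (1, 2, 0) = (1, 4, 2)
  W8 needs (0, 3, 2) <= (1, 4, 2) -> finishes; pool += (3, 2, 2) = (4, 6, 4)
  W5 needs (3, 1, 3) <= (4, 6, 4) -> finishes; pool += (3, 0, 1) = (7, 6, 5)
  W1 needs (6, 5, 4) <= (7, 6, 5) -> finishes; pool += (0, 1, 2) = (7, 7, 7)
  W4 needs (7, 2, 6) <= (7, 7, 7) -> finishes; pool += (0, 0, 1) = (7, 7, 8)


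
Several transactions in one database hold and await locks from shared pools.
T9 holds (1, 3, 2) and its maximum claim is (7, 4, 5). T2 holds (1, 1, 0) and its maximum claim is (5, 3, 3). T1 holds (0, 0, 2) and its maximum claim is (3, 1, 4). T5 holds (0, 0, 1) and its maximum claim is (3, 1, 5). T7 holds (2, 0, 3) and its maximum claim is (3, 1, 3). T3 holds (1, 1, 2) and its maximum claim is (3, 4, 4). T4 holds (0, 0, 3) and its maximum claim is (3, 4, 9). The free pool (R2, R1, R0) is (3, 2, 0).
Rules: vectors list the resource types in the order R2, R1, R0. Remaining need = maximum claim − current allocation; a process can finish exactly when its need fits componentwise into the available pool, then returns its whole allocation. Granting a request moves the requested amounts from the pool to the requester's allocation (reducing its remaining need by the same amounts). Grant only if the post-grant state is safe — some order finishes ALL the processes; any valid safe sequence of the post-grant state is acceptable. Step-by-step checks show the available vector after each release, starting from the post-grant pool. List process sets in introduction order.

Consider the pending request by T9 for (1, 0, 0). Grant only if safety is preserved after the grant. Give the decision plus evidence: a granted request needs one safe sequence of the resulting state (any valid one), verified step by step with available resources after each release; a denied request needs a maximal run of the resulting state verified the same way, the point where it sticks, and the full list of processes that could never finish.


GRANT: granting preserves safety; a valid post-grant sequence is T7, T1, T2, T3, T5, T4, T9.
Key observation: after the grant the pool drops to (2, 2, 0), which still lets T7 finish first and unwind the rest.
Step-by-step check of the post-grant state:
  pool = (2, 2, 0)
  T7: need (1, 1, 0) fits (2, 2, 0); releases (2, 0, 3), pool now (4, 2, 3)
  T1: need (3, 1, 2) fits (4, 2, 3); releases (0, 0, 2), pool now (4, 2, 5)
  T2: need (4, 2, 3) fits (4, 2, 5); releases (1, 1, 0), pool now (5, 3, 5)
  T3: need (2, 3, 2) fits (5, 3, 5); releases (1, 1, 2), pool now (6, 4, 7)
  T5: need (3, 1, 4) fits (6, 4, 7); releases (0, 0, 1), pool now (6, 4, 8)
  T4: need (3, 4, 6) fits (6, 4, 8); releases (0, 0, 3), pool now (6, 4, 11)
  T9: need (5, 1, 3) fits (6, 4, 11); releases (2, 3, 2), pool now (8, 7, 13)
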